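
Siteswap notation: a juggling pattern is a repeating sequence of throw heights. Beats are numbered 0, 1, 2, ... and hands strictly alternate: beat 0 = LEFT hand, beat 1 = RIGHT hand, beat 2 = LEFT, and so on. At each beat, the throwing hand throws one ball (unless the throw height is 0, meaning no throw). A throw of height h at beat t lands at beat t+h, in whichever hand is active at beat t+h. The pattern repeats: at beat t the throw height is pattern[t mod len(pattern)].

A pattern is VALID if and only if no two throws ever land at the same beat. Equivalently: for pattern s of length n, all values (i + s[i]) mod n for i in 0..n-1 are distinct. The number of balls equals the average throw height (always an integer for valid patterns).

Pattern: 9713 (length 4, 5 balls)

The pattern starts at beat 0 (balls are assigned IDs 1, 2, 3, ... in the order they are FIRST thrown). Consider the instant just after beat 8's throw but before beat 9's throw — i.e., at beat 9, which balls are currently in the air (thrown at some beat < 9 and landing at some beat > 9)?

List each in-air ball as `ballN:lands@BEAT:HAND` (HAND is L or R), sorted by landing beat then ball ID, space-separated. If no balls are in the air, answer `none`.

Answer: ball3:lands@10:L ball5:lands@12:L ball4:lands@13:R ball2:lands@17:R

Derivation:
Beat 0 (L): throw ball1 h=9 -> lands@9:R; in-air after throw: [b1@9:R]
Beat 1 (R): throw ball2 h=7 -> lands@8:L; in-air after throw: [b2@8:L b1@9:R]
Beat 2 (L): throw ball3 h=1 -> lands@3:R; in-air after throw: [b3@3:R b2@8:L b1@9:R]
Beat 3 (R): throw ball3 h=3 -> lands@6:L; in-air after throw: [b3@6:L b2@8:L b1@9:R]
Beat 4 (L): throw ball4 h=9 -> lands@13:R; in-air after throw: [b3@6:L b2@8:L b1@9:R b4@13:R]
Beat 5 (R): throw ball5 h=7 -> lands@12:L; in-air after throw: [b3@6:L b2@8:L b1@9:R b5@12:L b4@13:R]
Beat 6 (L): throw ball3 h=1 -> lands@7:R; in-air after throw: [b3@7:R b2@8:L b1@9:R b5@12:L b4@13:R]
Beat 7 (R): throw ball3 h=3 -> lands@10:L; in-air after throw: [b2@8:L b1@9:R b3@10:L b5@12:L b4@13:R]
Beat 8 (L): throw ball2 h=9 -> lands@17:R; in-air after throw: [b1@9:R b3@10:L b5@12:L b4@13:R b2@17:R]
Beat 9 (R): throw ball1 h=7 -> lands@16:L; in-air after throw: [b3@10:L b5@12:L b4@13:R b1@16:L b2@17:R]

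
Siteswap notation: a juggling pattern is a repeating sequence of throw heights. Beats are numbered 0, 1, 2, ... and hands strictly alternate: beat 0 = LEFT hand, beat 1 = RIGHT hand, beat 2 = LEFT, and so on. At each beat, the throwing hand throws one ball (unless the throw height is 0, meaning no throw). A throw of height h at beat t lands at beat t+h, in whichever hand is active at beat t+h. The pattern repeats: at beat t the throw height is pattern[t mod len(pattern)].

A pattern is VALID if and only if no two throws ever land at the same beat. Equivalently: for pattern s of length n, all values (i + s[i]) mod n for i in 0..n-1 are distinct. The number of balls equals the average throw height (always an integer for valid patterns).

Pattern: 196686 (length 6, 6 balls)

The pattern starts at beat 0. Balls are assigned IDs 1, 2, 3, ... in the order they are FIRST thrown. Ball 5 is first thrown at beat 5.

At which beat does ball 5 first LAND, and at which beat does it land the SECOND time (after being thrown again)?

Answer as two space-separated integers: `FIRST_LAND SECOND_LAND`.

Beat 0 (L): throw ball1 h=1 -> lands@1:R; in-air after throw: [b1@1:R]
Beat 1 (R): throw ball1 h=9 -> lands@10:L; in-air after throw: [b1@10:L]
Beat 2 (L): throw ball2 h=6 -> lands@8:L; in-air after throw: [b2@8:L b1@10:L]
Beat 3 (R): throw ball3 h=6 -> lands@9:R; in-air after throw: [b2@8:L b3@9:R b1@10:L]
Beat 4 (L): throw ball4 h=8 -> lands@12:L; in-air after throw: [b2@8:L b3@9:R b1@10:L b4@12:L]
Beat 5 (R): throw ball5 h=6 -> lands@11:R; in-air after throw: [b2@8:L b3@9:R b1@10:L b5@11:R b4@12:L]
Beat 6 (L): throw ball6 h=1 -> lands@7:R; in-air after throw: [b6@7:R b2@8:L b3@9:R b1@10:L b5@11:R b4@12:L]
Beat 7 (R): throw ball6 h=9 -> lands@16:L; in-air after throw: [b2@8:L b3@9:R b1@10:L b5@11:R b4@12:L b6@16:L]
Beat 8 (L): throw ball2 h=6 -> lands@14:L; in-air after throw: [b3@9:R b1@10:L b5@11:R b4@12:L b2@14:L b6@16:L]
Beat 9 (R): throw ball3 h=6 -> lands@15:R; in-air after throw: [b1@10:L b5@11:R b4@12:L b2@14:L b3@15:R b6@16:L]
Beat 10 (L): throw ball1 h=8 -> lands@18:L; in-air after throw: [b5@11:R b4@12:L b2@14:L b3@15:R b6@16:L b1@18:L]
Beat 11 (R): throw ball5 h=6 -> lands@17:R; in-air after throw: [b4@12:L b2@14:L b3@15:R b6@16:L b5@17:R b1@18:L]
Beat 12 (L): throw ball4 h=1 -> lands@13:R; in-air after throw: [b4@13:R b2@14:L b3@15:R b6@16:L b5@17:R b1@18:L]
Beat 13 (R): throw ball4 h=9 -> lands@22:L; in-air after throw: [b2@14:L b3@15:R b6@16:L b5@17:R b1@18:L b4@22:L]
Beat 14 (L): throw ball2 h=6 -> lands@20:L; in-air after throw: [b3@15:R b6@16:L b5@17:R b1@18:L b2@20:L b4@22:L]
Beat 15 (R): throw ball3 h=6 -> lands@21:R; in-air after throw: [b6@16:L b5@17:R b1@18:L b2@20:L b3@21:R b4@22:L]
Beat 16 (L): throw ball6 h=8 -> lands@24:L; in-air after throw: [b5@17:R b1@18:L b2@20:L b3@21:R b4@22:L b6@24:L]
Beat 17 (R): throw ball5 h=6 -> lands@23:R; in-air after throw: [b1@18:L b2@20:L b3@21:R b4@22:L b5@23:R b6@24:L]
Ball 5: thrown@5 h=6 -> first land @11; rethrown@11 h=6 -> second land @17

Answer: 11 17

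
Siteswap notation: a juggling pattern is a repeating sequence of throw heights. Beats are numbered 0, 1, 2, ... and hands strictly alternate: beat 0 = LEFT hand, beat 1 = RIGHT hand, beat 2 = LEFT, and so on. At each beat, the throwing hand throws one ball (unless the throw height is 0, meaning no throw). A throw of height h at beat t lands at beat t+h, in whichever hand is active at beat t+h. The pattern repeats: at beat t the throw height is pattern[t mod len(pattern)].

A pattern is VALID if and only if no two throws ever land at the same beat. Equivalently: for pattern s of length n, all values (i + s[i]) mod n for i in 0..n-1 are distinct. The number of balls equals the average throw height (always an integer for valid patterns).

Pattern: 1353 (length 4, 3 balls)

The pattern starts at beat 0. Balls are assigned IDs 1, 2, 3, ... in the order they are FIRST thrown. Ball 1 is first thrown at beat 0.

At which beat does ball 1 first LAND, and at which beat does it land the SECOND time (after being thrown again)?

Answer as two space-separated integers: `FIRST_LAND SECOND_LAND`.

Answer: 1 4

Derivation:
Beat 0 (L): throw ball1 h=1 -> lands@1:R; in-air after throw: [b1@1:R]
Beat 1 (R): throw ball1 h=3 -> lands@4:L; in-air after throw: [b1@4:L]
Beat 2 (L): throw ball2 h=5 -> lands@7:R; in-air after throw: [b1@4:L b2@7:R]
Beat 3 (R): throw ball3 h=3 -> lands@6:L; in-air after throw: [b1@4:L b3@6:L b2@7:R]
Beat 4 (L): throw ball1 h=1 -> lands@5:R; in-air after throw: [b1@5:R b3@6:L b2@7:R]
Ball 1: thrown@0 h=1 -> first land @1; rethrown@1 h=3 -> second land @4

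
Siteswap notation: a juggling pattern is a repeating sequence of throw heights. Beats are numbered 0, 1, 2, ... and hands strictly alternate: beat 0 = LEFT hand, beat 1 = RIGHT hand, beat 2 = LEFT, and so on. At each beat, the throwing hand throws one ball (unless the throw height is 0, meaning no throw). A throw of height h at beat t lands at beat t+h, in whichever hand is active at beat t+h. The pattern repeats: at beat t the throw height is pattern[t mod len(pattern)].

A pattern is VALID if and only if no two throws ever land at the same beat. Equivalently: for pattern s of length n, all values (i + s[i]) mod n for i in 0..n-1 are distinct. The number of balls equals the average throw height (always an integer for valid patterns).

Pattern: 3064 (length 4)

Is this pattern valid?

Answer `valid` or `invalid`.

Answer: invalid

Derivation:
i=0: (i + s[i]) mod n = (0 + 3) mod 4 = 3
i=1: (i + s[i]) mod n = (1 + 0) mod 4 = 1
i=2: (i + s[i]) mod n = (2 + 6) mod 4 = 0
i=3: (i + s[i]) mod n = (3 + 4) mod 4 = 3
Residues: [3, 1, 0, 3], distinct: False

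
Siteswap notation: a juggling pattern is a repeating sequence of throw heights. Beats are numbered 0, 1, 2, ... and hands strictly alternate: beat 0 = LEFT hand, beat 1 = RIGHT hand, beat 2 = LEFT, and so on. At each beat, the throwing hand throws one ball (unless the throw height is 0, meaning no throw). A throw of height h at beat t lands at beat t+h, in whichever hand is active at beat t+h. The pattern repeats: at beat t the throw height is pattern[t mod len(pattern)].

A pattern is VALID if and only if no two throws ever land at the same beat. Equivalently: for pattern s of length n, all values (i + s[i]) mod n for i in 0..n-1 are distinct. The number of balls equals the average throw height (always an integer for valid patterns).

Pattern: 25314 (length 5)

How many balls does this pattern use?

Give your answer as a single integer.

Pattern = [2, 5, 3, 1, 4], length n = 5
  position 0: throw height = 2, running sum = 2
  position 1: throw height = 5, running sum = 7
  position 2: throw height = 3, running sum = 10
  position 3: throw height = 1, running sum = 11
  position 4: throw height = 4, running sum = 15
Total sum = 15; balls = sum / n = 15 / 5 = 3

Answer: 3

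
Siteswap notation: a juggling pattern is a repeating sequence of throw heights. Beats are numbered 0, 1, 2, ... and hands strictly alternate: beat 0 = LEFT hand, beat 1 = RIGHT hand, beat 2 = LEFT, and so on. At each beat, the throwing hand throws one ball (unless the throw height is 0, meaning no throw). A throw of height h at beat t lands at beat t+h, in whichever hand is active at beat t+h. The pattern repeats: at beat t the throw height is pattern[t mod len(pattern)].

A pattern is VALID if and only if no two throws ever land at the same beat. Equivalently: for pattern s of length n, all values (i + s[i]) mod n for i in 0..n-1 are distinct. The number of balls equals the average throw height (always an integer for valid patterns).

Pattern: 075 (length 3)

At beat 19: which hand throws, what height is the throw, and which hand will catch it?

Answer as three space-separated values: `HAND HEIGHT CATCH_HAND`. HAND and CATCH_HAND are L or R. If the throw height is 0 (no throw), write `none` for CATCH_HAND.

Beat 19: 19 mod 2 = 1, so hand = R
Throw height = pattern[19 mod 3] = pattern[1] = 7
Lands at beat 19+7=26, 26 mod 2 = 0, so catch hand = L

Answer: R 7 L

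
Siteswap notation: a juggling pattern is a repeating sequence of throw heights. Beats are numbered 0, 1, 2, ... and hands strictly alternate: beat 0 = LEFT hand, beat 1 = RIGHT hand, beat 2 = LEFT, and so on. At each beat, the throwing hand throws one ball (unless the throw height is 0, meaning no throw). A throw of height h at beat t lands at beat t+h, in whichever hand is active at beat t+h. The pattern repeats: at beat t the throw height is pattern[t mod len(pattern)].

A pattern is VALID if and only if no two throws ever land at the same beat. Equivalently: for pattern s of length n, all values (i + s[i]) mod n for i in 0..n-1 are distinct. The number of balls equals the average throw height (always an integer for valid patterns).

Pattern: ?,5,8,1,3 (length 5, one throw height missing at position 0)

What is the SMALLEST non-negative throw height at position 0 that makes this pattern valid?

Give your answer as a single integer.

Answer: 3

Derivation:
i=0: s[i]=? (unknown)
i=1: (1 + 5) mod 5 = 1
i=2: (2 + 8) mod 5 = 0
i=3: (3 + 1) mod 5 = 4
i=4: (4 + 3) mod 5 = 2
Known residues: [0, 1, 2, 4]; need a permutation of 0..4, so missing residue r = 3
Need (0 + s) mod 5 = 3; smallest s = (3 - 0) mod 5 = 3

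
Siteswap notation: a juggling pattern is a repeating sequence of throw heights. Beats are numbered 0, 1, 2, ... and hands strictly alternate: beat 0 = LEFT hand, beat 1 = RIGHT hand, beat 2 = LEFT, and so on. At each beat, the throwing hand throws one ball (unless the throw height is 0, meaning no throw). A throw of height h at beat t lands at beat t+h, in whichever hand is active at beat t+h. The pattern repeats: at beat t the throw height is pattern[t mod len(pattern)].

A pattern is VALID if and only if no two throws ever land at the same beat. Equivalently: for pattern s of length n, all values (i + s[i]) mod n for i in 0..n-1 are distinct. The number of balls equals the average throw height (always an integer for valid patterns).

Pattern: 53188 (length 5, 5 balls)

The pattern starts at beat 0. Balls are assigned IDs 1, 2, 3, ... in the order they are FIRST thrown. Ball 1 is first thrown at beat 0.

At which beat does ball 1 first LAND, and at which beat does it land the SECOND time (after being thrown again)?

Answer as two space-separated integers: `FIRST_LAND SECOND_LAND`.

Beat 0 (L): throw ball1 h=5 -> lands@5:R; in-air after throw: [b1@5:R]
Beat 1 (R): throw ball2 h=3 -> lands@4:L; in-air after throw: [b2@4:L b1@5:R]
Beat 2 (L): throw ball3 h=1 -> lands@3:R; in-air after throw: [b3@3:R b2@4:L b1@5:R]
Beat 3 (R): throw ball3 h=8 -> lands@11:R; in-air after throw: [b2@4:L b1@5:R b3@11:R]
Beat 4 (L): throw ball2 h=8 -> lands@12:L; in-air after throw: [b1@5:R b3@11:R b2@12:L]
Beat 5 (R): throw ball1 h=5 -> lands@10:L; in-air after throw: [b1@10:L b3@11:R b2@12:L]
Beat 6 (L): throw ball4 h=3 -> lands@9:R; in-air after throw: [b4@9:R b1@10:L b3@11:R b2@12:L]
Beat 7 (R): throw ball5 h=1 -> lands@8:L; in-air after throw: [b5@8:L b4@9:R b1@10:L b3@11:R b2@12:L]
Beat 8 (L): throw ball5 h=8 -> lands@16:L; in-air after throw: [b4@9:R b1@10:L b3@11:R b2@12:L b5@16:L]
Beat 9 (R): throw ball4 h=8 -> lands@17:R; in-air after throw: [b1@10:L b3@11:R b2@12:L b5@16:L b4@17:R]
Beat 10 (L): throw ball1 h=5 -> lands@15:R; in-air after throw: [b3@11:R b2@12:L b1@15:R b5@16:L b4@17:R]
Ball 1: thrown@0 h=5 -> first land @5; rethrown@5 h=5 -> second land @10

Answer: 5 10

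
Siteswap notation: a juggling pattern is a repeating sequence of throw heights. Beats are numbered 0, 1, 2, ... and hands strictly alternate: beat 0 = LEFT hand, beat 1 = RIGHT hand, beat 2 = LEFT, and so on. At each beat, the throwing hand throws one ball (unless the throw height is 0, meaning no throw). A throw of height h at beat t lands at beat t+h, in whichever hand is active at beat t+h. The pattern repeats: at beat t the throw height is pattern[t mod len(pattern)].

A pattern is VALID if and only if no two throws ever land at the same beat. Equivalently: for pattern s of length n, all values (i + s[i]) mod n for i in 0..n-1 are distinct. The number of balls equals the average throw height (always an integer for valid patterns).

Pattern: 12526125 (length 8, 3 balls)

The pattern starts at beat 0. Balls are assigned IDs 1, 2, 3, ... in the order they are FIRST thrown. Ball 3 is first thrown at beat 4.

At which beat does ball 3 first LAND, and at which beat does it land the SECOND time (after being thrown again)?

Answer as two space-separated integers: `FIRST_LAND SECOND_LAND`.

Answer: 10 15

Derivation:
Beat 0 (L): throw ball1 h=1 -> lands@1:R; in-air after throw: [b1@1:R]
Beat 1 (R): throw ball1 h=2 -> lands@3:R; in-air after throw: [b1@3:R]
Beat 2 (L): throw ball2 h=5 -> lands@7:R; in-air after throw: [b1@3:R b2@7:R]
Beat 3 (R): throw ball1 h=2 -> lands@5:R; in-air after throw: [b1@5:R b2@7:R]
Beat 4 (L): throw ball3 h=6 -> lands@10:L; in-air after throw: [b1@5:R b2@7:R b3@10:L]
Beat 5 (R): throw ball1 h=1 -> lands@6:L; in-air after throw: [b1@6:L b2@7:R b3@10:L]
Beat 6 (L): throw ball1 h=2 -> lands@8:L; in-air after throw: [b2@7:R b1@8:L b3@10:L]
Beat 7 (R): throw ball2 h=5 -> lands@12:L; in-air after throw: [b1@8:L b3@10:L b2@12:L]
Beat 8 (L): throw ball1 h=1 -> lands@9:R; in-air after throw: [b1@9:R b3@10:L b2@12:L]
Beat 9 (R): throw ball1 h=2 -> lands@11:R; in-air after throw: [b3@10:L b1@11:R b2@12:L]
Beat 10 (L): throw ball3 h=5 -> lands@15:R; in-air after throw: [b1@11:R b2@12:L b3@15:R]
Beat 11 (R): throw ball1 h=2 -> lands@13:R; in-air after throw: [b2@12:L b1@13:R b3@15:R]
Beat 12 (L): throw ball2 h=6 -> lands@18:L; in-air after throw: [b1@13:R b3@15:R b2@18:L]
Beat 13 (R): throw ball1 h=1 -> lands@14:L; in-air after throw: [b1@14:L b3@15:R b2@18:L]
Beat 14 (L): throw ball1 h=2 -> lands@16:L; in-air after throw: [b3@15:R b1@16:L b2@18:L]
Beat 15 (R): throw ball3 h=5 -> lands@20:L; in-air after throw: [b1@16:L b2@18:L b3@20:L]
Ball 3: thrown@4 h=6 -> first land @10; rethrown@10 h=5 -> second land @15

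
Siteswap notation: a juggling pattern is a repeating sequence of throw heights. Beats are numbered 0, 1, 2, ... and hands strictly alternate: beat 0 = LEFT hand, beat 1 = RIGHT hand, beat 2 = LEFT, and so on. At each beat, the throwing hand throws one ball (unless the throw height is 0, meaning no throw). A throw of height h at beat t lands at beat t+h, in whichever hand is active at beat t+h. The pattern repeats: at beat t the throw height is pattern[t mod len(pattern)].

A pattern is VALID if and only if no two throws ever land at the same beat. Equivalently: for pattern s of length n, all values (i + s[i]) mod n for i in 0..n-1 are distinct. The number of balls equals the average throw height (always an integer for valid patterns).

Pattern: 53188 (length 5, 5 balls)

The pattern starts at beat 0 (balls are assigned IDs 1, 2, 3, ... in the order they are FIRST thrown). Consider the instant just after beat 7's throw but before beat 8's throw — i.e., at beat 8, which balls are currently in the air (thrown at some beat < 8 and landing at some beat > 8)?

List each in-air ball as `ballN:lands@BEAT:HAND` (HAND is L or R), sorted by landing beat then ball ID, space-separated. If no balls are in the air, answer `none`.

Answer: ball4:lands@9:R ball1:lands@10:L ball3:lands@11:R ball2:lands@12:L

Derivation:
Beat 0 (L): throw ball1 h=5 -> lands@5:R; in-air after throw: [b1@5:R]
Beat 1 (R): throw ball2 h=3 -> lands@4:L; in-air after throw: [b2@4:L b1@5:R]
Beat 2 (L): throw ball3 h=1 -> lands@3:R; in-air after throw: [b3@3:R b2@4:L b1@5:R]
Beat 3 (R): throw ball3 h=8 -> lands@11:R; in-air after throw: [b2@4:L b1@5:R b3@11:R]
Beat 4 (L): throw ball2 h=8 -> lands@12:L; in-air after throw: [b1@5:R b3@11:R b2@12:L]
Beat 5 (R): throw ball1 h=5 -> lands@10:L; in-air after throw: [b1@10:L b3@11:R b2@12:L]
Beat 6 (L): throw ball4 h=3 -> lands@9:R; in-air after throw: [b4@9:R b1@10:L b3@11:R b2@12:L]
Beat 7 (R): throw ball5 h=1 -> lands@8:L; in-air after throw: [b5@8:L b4@9:R b1@10:L b3@11:R b2@12:L]
Beat 8 (L): throw ball5 h=8 -> lands@16:L; in-air after throw: [b4@9:R b1@10:L b3@11:R b2@12:L b5@16:L]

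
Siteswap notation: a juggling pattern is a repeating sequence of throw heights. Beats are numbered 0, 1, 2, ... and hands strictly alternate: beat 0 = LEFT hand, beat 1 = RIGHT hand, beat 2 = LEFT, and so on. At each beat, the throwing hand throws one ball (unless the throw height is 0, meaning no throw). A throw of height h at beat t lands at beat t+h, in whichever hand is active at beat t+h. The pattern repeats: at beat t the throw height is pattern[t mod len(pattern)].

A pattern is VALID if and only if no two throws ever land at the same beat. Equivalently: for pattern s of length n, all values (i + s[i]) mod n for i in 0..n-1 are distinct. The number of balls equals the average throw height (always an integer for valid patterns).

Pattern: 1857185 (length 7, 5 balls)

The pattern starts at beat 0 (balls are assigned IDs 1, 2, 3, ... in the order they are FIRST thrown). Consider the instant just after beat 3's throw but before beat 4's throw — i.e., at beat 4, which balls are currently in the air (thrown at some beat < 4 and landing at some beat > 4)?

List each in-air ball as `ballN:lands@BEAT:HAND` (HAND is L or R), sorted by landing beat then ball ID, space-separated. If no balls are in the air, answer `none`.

Beat 0 (L): throw ball1 h=1 -> lands@1:R; in-air after throw: [b1@1:R]
Beat 1 (R): throw ball1 h=8 -> lands@9:R; in-air after throw: [b1@9:R]
Beat 2 (L): throw ball2 h=5 -> lands@7:R; in-air after throw: [b2@7:R b1@9:R]
Beat 3 (R): throw ball3 h=7 -> lands@10:L; in-air after throw: [b2@7:R b1@9:R b3@10:L]
Beat 4 (L): throw ball4 h=1 -> lands@5:R; in-air after throw: [b4@5:R b2@7:R b1@9:R b3@10:L]

Answer: ball2:lands@7:R ball1:lands@9:R ball3:lands@10:L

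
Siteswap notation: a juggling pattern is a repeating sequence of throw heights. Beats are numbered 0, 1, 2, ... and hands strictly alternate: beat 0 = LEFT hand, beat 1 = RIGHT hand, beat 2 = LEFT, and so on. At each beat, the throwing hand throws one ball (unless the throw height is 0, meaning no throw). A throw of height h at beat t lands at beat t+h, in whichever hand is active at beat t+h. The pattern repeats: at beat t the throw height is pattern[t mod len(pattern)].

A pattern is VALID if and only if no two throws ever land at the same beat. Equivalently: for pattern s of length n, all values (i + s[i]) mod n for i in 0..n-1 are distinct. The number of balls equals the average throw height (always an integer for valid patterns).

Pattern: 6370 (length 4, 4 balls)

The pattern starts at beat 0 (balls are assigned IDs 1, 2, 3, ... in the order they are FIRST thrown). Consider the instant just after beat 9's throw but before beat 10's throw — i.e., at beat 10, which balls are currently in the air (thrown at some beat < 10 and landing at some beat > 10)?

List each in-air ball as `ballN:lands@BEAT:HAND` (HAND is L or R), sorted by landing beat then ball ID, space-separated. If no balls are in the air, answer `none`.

Answer: ball3:lands@12:L ball1:lands@13:R ball4:lands@14:L

Derivation:
Beat 0 (L): throw ball1 h=6 -> lands@6:L; in-air after throw: [b1@6:L]
Beat 1 (R): throw ball2 h=3 -> lands@4:L; in-air after throw: [b2@4:L b1@6:L]
Beat 2 (L): throw ball3 h=7 -> lands@9:R; in-air after throw: [b2@4:L b1@6:L b3@9:R]
Beat 4 (L): throw ball2 h=6 -> lands@10:L; in-air after throw: [b1@6:L b3@9:R b2@10:L]
Beat 5 (R): throw ball4 h=3 -> lands@8:L; in-air after throw: [b1@6:L b4@8:L b3@9:R b2@10:L]
Beat 6 (L): throw ball1 h=7 -> lands@13:R; in-air after throw: [b4@8:L b3@9:R b2@10:L b1@13:R]
Beat 8 (L): throw ball4 h=6 -> lands@14:L; in-air after throw: [b3@9:R b2@10:L b1@13:R b4@14:L]
Beat 9 (R): throw ball3 h=3 -> lands@12:L; in-air after throw: [b2@10:L b3@12:L b1@13:R b4@14:L]
Beat 10 (L): throw ball2 h=7 -> lands@17:R; in-air after throw: [b3@12:L b1@13:R b4@14:L b2@17:R]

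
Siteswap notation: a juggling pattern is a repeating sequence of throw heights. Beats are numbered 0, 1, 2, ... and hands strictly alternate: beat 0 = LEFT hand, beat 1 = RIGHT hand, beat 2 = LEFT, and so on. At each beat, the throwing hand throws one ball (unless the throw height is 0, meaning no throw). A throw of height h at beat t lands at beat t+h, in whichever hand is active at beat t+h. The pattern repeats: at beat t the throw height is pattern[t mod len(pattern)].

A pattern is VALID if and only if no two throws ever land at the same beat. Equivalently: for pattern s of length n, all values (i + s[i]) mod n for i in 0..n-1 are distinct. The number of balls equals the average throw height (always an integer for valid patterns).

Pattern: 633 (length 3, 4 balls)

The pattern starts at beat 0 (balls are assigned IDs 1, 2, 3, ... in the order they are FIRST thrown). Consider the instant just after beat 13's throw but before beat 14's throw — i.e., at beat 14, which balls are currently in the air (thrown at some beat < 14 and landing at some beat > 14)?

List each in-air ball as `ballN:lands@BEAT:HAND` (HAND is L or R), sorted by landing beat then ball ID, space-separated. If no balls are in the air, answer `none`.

Beat 0 (L): throw ball1 h=6 -> lands@6:L; in-air after throw: [b1@6:L]
Beat 1 (R): throw ball2 h=3 -> lands@4:L; in-air after throw: [b2@4:L b1@6:L]
Beat 2 (L): throw ball3 h=3 -> lands@5:R; in-air after throw: [b2@4:L b3@5:R b1@6:L]
Beat 3 (R): throw ball4 h=6 -> lands@9:R; in-air after throw: [b2@4:L b3@5:R b1@6:L b4@9:R]
Beat 4 (L): throw ball2 h=3 -> lands@7:R; in-air after throw: [b3@5:R b1@6:L b2@7:R b4@9:R]
Beat 5 (R): throw ball3 h=3 -> lands@8:L; in-air after throw: [b1@6:L b2@7:R b3@8:L b4@9:R]
Beat 6 (L): throw ball1 h=6 -> lands@12:L; in-air after throw: [b2@7:R b3@8:L b4@9:R b1@12:L]
Beat 7 (R): throw ball2 h=3 -> lands@10:L; in-air after throw: [b3@8:L b4@9:R b2@10:L b1@12:L]
Beat 8 (L): throw ball3 h=3 -> lands@11:R; in-air after throw: [b4@9:R b2@10:L b3@11:R b1@12:L]
Beat 9 (R): throw ball4 h=6 -> lands@15:R; in-air after throw: [b2@10:L b3@11:R b1@12:L b4@15:R]
Beat 10 (L): throw ball2 h=3 -> lands@13:R; in-air after throw: [b3@11:R b1@12:L b2@13:R b4@15:R]
Beat 11 (R): throw ball3 h=3 -> lands@14:L; in-air after throw: [b1@12:L b2@13:R b3@14:L b4@15:R]
Beat 12 (L): throw ball1 h=6 -> lands@18:L; in-air after throw: [b2@13:R b3@14:L b4@15:R b1@18:L]
Beat 13 (R): throw ball2 h=3 -> lands@16:L; in-air after throw: [b3@14:L b4@15:R b2@16:L b1@18:L]
Beat 14 (L): throw ball3 h=3 -> lands@17:R; in-air after throw: [b4@15:R b2@16:L b3@17:R b1@18:L]

Answer: ball4:lands@15:R ball2:lands@16:L ball1:lands@18:L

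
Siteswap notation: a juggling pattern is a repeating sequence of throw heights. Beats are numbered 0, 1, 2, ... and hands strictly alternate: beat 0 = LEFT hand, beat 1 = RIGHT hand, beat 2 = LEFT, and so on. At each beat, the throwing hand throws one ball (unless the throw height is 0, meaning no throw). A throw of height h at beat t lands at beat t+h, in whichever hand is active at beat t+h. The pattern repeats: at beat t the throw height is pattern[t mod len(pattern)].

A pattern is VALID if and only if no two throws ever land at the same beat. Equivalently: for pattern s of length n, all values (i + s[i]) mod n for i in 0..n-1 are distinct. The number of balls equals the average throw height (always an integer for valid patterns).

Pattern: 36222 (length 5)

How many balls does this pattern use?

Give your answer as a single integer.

Answer: 3

Derivation:
Pattern = [3, 6, 2, 2, 2], length n = 5
  position 0: throw height = 3, running sum = 3
  position 1: throw height = 6, running sum = 9
  position 2: throw height = 2, running sum = 11
  position 3: throw height = 2, running sum = 13
  position 4: throw height = 2, running sum = 15
Total sum = 15; balls = sum / n = 15 / 5 = 3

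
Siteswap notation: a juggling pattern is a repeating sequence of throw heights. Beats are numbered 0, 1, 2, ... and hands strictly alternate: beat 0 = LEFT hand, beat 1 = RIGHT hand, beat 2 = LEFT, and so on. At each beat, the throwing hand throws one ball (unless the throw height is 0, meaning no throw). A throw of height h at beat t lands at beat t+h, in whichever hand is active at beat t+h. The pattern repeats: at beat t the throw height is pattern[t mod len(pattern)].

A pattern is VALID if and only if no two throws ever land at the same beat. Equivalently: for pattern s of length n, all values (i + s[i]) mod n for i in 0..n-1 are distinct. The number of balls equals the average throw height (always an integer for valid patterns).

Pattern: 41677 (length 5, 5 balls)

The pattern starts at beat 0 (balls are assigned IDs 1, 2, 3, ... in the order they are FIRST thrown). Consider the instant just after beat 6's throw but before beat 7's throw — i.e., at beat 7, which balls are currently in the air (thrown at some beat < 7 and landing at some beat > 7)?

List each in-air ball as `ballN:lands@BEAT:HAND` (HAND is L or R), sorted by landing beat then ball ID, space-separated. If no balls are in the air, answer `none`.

Beat 0 (L): throw ball1 h=4 -> lands@4:L; in-air after throw: [b1@4:L]
Beat 1 (R): throw ball2 h=1 -> lands@2:L; in-air after throw: [b2@2:L b1@4:L]
Beat 2 (L): throw ball2 h=6 -> lands@8:L; in-air after throw: [b1@4:L b2@8:L]
Beat 3 (R): throw ball3 h=7 -> lands@10:L; in-air after throw: [b1@4:L b2@8:L b3@10:L]
Beat 4 (L): throw ball1 h=7 -> lands@11:R; in-air after throw: [b2@8:L b3@10:L b1@11:R]
Beat 5 (R): throw ball4 h=4 -> lands@9:R; in-air after throw: [b2@8:L b4@9:R b3@10:L b1@11:R]
Beat 6 (L): throw ball5 h=1 -> lands@7:R; in-air after throw: [b5@7:R b2@8:L b4@9:R b3@10:L b1@11:R]
Beat 7 (R): throw ball5 h=6 -> lands@13:R; in-air after throw: [b2@8:L b4@9:R b3@10:L b1@11:R b5@13:R]

Answer: ball2:lands@8:L ball4:lands@9:R ball3:lands@10:L ball1:lands@11:R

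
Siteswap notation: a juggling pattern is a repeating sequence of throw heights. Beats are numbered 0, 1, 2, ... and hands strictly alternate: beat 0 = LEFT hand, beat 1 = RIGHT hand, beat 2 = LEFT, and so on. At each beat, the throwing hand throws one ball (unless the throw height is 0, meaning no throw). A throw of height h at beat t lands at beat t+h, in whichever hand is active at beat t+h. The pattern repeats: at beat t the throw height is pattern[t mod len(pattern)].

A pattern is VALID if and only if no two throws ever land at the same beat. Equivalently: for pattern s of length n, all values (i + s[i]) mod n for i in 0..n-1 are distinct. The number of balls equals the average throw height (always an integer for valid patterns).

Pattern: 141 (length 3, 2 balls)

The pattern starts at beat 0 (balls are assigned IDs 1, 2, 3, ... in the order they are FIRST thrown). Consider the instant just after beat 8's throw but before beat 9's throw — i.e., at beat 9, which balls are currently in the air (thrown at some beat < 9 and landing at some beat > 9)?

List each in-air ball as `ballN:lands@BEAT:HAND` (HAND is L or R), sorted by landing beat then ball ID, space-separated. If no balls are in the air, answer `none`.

Answer: ball1:lands@11:R

Derivation:
Beat 0 (L): throw ball1 h=1 -> lands@1:R; in-air after throw: [b1@1:R]
Beat 1 (R): throw ball1 h=4 -> lands@5:R; in-air after throw: [b1@5:R]
Beat 2 (L): throw ball2 h=1 -> lands@3:R; in-air after throw: [b2@3:R b1@5:R]
Beat 3 (R): throw ball2 h=1 -> lands@4:L; in-air after throw: [b2@4:L b1@5:R]
Beat 4 (L): throw ball2 h=4 -> lands@8:L; in-air after throw: [b1@5:R b2@8:L]
Beat 5 (R): throw ball1 h=1 -> lands@6:L; in-air after throw: [b1@6:L b2@8:L]
Beat 6 (L): throw ball1 h=1 -> lands@7:R; in-air after throw: [b1@7:R b2@8:L]
Beat 7 (R): throw ball1 h=4 -> lands@11:R; in-air after throw: [b2@8:L b1@11:R]
Beat 8 (L): throw ball2 h=1 -> lands@9:R; in-air after throw: [b2@9:R b1@11:R]
Beat 9 (R): throw ball2 h=1 -> lands@10:L; in-air after throw: [b2@10:L b1@11:R]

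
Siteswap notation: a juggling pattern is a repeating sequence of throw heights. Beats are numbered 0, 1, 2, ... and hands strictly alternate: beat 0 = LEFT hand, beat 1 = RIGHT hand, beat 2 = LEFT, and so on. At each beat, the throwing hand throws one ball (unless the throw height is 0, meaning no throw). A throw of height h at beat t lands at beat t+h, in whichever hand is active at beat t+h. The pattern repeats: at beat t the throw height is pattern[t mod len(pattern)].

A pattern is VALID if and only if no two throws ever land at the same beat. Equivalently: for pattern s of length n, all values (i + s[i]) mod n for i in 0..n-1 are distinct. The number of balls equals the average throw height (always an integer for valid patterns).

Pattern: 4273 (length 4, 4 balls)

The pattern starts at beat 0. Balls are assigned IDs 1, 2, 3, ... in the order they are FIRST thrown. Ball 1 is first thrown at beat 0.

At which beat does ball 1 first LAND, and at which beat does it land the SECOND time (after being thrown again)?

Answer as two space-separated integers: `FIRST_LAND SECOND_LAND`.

Answer: 4 8

Derivation:
Beat 0 (L): throw ball1 h=4 -> lands@4:L; in-air after throw: [b1@4:L]
Beat 1 (R): throw ball2 h=2 -> lands@3:R; in-air after throw: [b2@3:R b1@4:L]
Beat 2 (L): throw ball3 h=7 -> lands@9:R; in-air after throw: [b2@3:R b1@4:L b3@9:R]
Beat 3 (R): throw ball2 h=3 -> lands@6:L; in-air after throw: [b1@4:L b2@6:L b3@9:R]
Beat 4 (L): throw ball1 h=4 -> lands@8:L; in-air after throw: [b2@6:L b1@8:L b3@9:R]
Beat 5 (R): throw ball4 h=2 -> lands@7:R; in-air after throw: [b2@6:L b4@7:R b1@8:L b3@9:R]
Beat 6 (L): throw ball2 h=7 -> lands@13:R; in-air after throw: [b4@7:R b1@8:L b3@9:R b2@13:R]
Beat 7 (R): throw ball4 h=3 -> lands@10:L; in-air after throw: [b1@8:L b3@9:R b4@10:L b2@13:R]
Beat 8 (L): throw ball1 h=4 -> lands@12:L; in-air after throw: [b3@9:R b4@10:L b1@12:L b2@13:R]
Ball 1: thrown@0 h=4 -> first land @4; rethrown@4 h=4 -> second land @8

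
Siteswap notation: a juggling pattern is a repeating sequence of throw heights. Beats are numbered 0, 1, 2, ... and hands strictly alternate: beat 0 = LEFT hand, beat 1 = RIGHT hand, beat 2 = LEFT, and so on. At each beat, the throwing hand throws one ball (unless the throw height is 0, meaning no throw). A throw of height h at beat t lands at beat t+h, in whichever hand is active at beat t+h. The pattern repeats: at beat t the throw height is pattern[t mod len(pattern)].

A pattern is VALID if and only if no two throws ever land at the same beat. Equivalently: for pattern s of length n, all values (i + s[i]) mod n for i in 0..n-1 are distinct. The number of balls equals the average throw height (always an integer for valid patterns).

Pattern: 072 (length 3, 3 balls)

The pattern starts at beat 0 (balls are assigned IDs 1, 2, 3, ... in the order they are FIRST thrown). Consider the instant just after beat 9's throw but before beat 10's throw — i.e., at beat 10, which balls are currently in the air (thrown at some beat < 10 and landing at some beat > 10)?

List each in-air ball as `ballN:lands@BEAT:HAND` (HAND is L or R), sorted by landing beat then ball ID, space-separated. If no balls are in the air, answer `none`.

Beat 1 (R): throw ball1 h=7 -> lands@8:L; in-air after throw: [b1@8:L]
Beat 2 (L): throw ball2 h=2 -> lands@4:L; in-air after throw: [b2@4:L b1@8:L]
Beat 4 (L): throw ball2 h=7 -> lands@11:R; in-air after throw: [b1@8:L b2@11:R]
Beat 5 (R): throw ball3 h=2 -> lands@7:R; in-air after throw: [b3@7:R b1@8:L b2@11:R]
Beat 7 (R): throw ball3 h=7 -> lands@14:L; in-air after throw: [b1@8:L b2@11:R b3@14:L]
Beat 8 (L): throw ball1 h=2 -> lands@10:L; in-air after throw: [b1@10:L b2@11:R b3@14:L]
Beat 10 (L): throw ball1 h=7 -> lands@17:R; in-air after throw: [b2@11:R b3@14:L b1@17:R]

Answer: ball2:lands@11:R ball3:lands@14:L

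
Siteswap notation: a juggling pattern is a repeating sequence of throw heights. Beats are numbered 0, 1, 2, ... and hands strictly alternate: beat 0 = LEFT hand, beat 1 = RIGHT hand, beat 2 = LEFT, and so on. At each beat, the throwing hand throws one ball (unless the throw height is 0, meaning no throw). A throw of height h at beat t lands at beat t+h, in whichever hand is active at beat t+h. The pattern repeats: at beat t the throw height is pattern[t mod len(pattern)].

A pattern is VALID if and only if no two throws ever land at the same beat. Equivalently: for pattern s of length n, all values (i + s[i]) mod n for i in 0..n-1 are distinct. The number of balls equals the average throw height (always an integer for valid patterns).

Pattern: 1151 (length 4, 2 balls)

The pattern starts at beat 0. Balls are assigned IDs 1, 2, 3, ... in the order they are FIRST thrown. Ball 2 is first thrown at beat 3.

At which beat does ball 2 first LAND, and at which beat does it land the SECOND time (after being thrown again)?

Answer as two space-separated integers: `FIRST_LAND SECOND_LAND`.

Beat 0 (L): throw ball1 h=1 -> lands@1:R; in-air after throw: [b1@1:R]
Beat 1 (R): throw ball1 h=1 -> lands@2:L; in-air after throw: [b1@2:L]
Beat 2 (L): throw ball1 h=5 -> lands@7:R; in-air after throw: [b1@7:R]
Beat 3 (R): throw ball2 h=1 -> lands@4:L; in-air after throw: [b2@4:L b1@7:R]
Beat 4 (L): throw ball2 h=1 -> lands@5:R; in-air after throw: [b2@5:R b1@7:R]
Beat 5 (R): throw ball2 h=1 -> lands@6:L; in-air after throw: [b2@6:L b1@7:R]
Ball 2: thrown@3 h=1 -> first land @4; rethrown@4 h=1 -> second land @5

Answer: 4 5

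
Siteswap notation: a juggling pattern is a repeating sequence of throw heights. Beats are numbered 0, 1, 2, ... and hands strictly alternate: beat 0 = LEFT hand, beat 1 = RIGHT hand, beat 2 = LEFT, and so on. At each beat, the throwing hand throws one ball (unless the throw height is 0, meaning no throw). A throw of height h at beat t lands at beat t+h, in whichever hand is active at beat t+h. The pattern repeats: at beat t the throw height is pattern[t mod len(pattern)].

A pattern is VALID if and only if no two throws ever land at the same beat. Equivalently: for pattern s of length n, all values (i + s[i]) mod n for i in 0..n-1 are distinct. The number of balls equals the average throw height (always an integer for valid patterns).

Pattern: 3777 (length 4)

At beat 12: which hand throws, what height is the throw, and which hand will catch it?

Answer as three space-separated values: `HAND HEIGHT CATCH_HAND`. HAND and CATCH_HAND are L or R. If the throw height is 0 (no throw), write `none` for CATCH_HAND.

Answer: L 3 R

Derivation:
Beat 12: 12 mod 2 = 0, so hand = L
Throw height = pattern[12 mod 4] = pattern[0] = 3
Lands at beat 12+3=15, 15 mod 2 = 1, so catch hand = R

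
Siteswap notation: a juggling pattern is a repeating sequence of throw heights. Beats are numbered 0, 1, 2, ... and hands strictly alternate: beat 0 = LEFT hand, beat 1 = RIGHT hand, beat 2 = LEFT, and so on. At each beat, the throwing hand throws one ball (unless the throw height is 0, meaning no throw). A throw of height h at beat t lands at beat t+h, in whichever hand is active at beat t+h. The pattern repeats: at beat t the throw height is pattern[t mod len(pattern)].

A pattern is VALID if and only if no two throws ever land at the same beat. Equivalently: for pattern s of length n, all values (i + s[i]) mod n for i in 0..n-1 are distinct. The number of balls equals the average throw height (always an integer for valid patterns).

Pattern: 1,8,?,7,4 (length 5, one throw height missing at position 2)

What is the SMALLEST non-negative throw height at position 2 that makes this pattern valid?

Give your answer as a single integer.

i=0: (0 + 1) mod 5 = 1
i=1: (1 + 8) mod 5 = 4
i=2: s[i]=? (unknown)
i=3: (3 + 7) mod 5 = 0
i=4: (4 + 4) mod 5 = 3
Known residues: [0, 1, 3, 4]; need a permutation of 0..4, so missing residue r = 2
Need (2 + s) mod 5 = 2; smallest s = (2 - 2) mod 5 = 0

Answer: 0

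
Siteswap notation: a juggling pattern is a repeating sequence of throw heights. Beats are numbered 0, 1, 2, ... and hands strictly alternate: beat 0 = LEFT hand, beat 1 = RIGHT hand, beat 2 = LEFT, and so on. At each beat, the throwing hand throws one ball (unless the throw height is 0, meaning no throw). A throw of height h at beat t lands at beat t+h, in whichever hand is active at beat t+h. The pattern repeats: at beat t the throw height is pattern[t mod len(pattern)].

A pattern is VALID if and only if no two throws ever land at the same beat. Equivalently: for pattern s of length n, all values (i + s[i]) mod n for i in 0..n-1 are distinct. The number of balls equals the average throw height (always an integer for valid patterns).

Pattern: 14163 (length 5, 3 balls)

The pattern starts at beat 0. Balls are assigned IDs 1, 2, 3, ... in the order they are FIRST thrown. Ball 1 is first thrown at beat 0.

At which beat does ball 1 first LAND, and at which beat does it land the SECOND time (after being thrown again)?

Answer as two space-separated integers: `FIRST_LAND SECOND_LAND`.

Answer: 1 5

Derivation:
Beat 0 (L): throw ball1 h=1 -> lands@1:R; in-air after throw: [b1@1:R]
Beat 1 (R): throw ball1 h=4 -> lands@5:R; in-air after throw: [b1@5:R]
Beat 2 (L): throw ball2 h=1 -> lands@3:R; in-air after throw: [b2@3:R b1@5:R]
Beat 3 (R): throw ball2 h=6 -> lands@9:R; in-air after throw: [b1@5:R b2@9:R]
Beat 4 (L): throw ball3 h=3 -> lands@7:R; in-air after throw: [b1@5:R b3@7:R b2@9:R]
Beat 5 (R): throw ball1 h=1 -> lands@6:L; in-air after throw: [b1@6:L b3@7:R b2@9:R]
Ball 1: thrown@0 h=1 -> first land @1; rethrown@1 h=4 -> second land @5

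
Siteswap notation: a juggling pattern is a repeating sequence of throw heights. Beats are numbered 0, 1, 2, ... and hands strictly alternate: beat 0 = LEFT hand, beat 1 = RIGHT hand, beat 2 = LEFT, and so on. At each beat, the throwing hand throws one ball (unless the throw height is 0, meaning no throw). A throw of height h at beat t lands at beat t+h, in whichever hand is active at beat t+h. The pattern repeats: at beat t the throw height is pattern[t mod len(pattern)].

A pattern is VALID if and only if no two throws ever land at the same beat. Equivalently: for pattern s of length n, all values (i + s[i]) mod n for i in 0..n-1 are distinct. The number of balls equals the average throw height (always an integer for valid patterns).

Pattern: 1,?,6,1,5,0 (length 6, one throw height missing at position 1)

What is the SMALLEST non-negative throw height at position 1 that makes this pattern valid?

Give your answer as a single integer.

Answer: 5

Derivation:
i=0: (0 + 1) mod 6 = 1
i=1: s[i]=? (unknown)
i=2: (2 + 6) mod 6 = 2
i=3: (3 + 1) mod 6 = 4
i=4: (4 + 5) mod 6 = 3
i=5: (5 + 0) mod 6 = 5
Known residues: [1, 2, 3, 4, 5]; need a permutation of 0..5, so missing residue r = 0
Need (1 + s) mod 6 = 0; smallest s = (0 - 1) mod 6 = 5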